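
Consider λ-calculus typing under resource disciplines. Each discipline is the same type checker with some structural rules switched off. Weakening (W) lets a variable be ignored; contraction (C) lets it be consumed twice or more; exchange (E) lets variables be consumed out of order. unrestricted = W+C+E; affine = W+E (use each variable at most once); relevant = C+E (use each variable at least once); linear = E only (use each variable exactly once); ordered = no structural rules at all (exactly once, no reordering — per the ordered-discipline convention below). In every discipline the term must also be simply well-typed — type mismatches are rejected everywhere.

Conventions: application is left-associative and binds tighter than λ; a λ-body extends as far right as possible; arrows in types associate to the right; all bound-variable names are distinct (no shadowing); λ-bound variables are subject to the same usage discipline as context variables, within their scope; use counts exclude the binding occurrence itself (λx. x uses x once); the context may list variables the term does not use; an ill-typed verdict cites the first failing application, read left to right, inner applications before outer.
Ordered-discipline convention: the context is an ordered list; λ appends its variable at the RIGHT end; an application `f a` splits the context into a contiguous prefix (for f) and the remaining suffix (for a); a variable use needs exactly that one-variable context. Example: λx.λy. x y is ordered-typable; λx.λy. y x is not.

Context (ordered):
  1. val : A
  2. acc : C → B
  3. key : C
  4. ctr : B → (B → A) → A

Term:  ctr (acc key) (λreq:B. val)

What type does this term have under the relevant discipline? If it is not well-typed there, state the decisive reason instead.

not well-typed under relevant — req never used (weakening)
variable uses: val: 1, acc: 1, key: 1, ctr: 1, req [bound]: 0
left-to-right use order: ctr, acc, key, val
typing: well-typed — term : A
across the five disciplines: ordered ✗ | linear ✗ | affine ✓ | relevant ✗ | unrestricted ✓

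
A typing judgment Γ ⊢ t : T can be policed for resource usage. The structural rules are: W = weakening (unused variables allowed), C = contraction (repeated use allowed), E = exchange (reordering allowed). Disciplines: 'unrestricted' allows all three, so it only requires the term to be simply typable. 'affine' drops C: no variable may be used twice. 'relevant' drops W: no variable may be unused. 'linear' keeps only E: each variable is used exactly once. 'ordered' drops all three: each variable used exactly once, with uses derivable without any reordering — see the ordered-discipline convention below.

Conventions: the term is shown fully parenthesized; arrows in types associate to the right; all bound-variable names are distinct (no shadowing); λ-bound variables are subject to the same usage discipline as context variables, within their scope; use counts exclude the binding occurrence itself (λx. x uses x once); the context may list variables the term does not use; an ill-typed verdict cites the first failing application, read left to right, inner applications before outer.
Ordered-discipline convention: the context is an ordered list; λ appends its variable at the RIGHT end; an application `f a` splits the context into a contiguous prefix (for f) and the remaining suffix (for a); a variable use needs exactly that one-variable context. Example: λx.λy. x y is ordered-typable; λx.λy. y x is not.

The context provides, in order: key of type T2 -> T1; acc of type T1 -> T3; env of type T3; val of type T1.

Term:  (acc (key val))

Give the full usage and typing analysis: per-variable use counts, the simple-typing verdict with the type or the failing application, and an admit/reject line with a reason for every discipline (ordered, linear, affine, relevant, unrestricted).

counts: key: 1, acc: 1, env: 0, val: 1
left-to-right use order: acc, key, val
typing: ill-typed: a function awaiting T2 gets T1
ordered ✗ (the type mismatch rejects it)
linear ✗ (not simply typable)
affine ✗ (fails simple typing)
relevant ✗ (a type mismatch blocks all five)
unrestricted ✗ (the type mismatch rejects it)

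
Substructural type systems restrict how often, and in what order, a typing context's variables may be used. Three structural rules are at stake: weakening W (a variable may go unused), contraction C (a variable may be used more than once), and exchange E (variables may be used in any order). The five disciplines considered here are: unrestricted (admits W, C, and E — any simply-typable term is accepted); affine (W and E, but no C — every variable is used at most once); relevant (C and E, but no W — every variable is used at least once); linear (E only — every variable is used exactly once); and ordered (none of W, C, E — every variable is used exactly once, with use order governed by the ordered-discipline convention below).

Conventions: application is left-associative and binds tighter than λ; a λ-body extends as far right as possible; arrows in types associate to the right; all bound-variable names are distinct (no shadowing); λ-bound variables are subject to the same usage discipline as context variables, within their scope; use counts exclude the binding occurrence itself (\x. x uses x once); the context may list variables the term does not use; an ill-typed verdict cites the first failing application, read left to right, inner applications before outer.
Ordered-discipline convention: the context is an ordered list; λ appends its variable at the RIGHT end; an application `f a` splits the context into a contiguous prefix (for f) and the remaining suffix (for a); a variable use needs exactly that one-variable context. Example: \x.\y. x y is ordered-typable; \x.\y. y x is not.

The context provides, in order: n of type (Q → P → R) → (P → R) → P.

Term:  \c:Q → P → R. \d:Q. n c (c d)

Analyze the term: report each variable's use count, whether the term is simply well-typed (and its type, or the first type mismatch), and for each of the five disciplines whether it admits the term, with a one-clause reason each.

variable uses: n: 1×, c (λ-bound): 2×, d (λ-bound): 1×
uses in reading order: n, c, c, d
typing: ✓ — (Q → P → R) → Q → P
ordered: ✗ — needs contraction — c ×2
linear: ✗ — needs contraction — c ×2
affine: ✗ — needs contraction — c ×2
relevant: ✓ — n, c, d: all used, weakening unneeded
unrestricted: ✓ — well-typed at (Q → P → R) → Q → P; no restrictions here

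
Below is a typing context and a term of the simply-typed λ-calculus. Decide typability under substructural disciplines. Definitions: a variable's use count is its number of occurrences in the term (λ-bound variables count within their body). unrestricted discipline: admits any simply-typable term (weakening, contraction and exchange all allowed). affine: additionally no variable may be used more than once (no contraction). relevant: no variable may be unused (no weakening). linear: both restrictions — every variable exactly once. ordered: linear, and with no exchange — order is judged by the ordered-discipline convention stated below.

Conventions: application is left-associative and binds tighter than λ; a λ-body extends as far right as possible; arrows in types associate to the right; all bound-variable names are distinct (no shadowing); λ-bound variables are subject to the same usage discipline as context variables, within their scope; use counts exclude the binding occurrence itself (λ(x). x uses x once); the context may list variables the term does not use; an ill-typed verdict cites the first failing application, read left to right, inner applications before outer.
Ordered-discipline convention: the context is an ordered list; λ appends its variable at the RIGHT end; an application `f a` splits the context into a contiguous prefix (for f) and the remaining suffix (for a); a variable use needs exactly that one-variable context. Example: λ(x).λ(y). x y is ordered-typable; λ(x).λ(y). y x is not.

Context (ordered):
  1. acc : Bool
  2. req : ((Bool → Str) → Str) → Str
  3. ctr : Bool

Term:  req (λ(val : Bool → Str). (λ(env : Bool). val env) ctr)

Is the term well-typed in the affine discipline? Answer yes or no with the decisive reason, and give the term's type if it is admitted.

yes — acc, req, ctr, val, env: no repeats, contraction unneeded; term : Str
variable uses: acc ×0, req ×1, ctr ×1, val [bound] ×1, env [bound] ×1
use order (left to right): req, val, env, ctr
typing: ✓ — Str
across the five disciplines: ordered ✗; linear ✗; affine ✓; relevant ✗; unrestricted ✓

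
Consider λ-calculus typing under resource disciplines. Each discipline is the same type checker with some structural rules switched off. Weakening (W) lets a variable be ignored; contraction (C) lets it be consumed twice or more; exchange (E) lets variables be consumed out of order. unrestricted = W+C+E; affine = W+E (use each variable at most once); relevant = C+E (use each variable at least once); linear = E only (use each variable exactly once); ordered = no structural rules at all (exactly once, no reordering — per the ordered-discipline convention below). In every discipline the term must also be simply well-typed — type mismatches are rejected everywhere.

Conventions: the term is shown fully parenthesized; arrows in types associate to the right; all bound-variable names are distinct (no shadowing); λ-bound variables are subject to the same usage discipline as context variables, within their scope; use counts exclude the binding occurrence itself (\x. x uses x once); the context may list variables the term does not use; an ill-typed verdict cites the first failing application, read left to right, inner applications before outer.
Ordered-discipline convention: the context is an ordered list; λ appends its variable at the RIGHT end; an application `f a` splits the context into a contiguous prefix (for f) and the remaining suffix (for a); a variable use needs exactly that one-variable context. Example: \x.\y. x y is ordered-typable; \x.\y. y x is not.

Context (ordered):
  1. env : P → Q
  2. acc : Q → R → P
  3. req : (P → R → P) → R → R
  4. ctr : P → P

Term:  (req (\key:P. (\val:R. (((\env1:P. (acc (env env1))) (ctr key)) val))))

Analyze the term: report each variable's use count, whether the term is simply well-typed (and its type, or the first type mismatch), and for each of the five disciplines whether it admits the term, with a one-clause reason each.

variable uses: env ×1; acc ×1; req ×1; ctr ×1; key (bound) ×1; val (bound) ×1; env1 (bound) ×1
uses in reading order: req, acc, env, env1, ctr, key, val
typing: ✓ — R → R
ordered ✗ (needs exchange: uses follow req, acc, env, env1, ctr, key, val)
linear ✓ (exactly-once usage across env, acc, req, ctr, key, val, env1)
affine ✓ (no duplicate uses among env, acc, req, ctr, key, val, env1)
relevant ✓ (none of env, acc, req, ctr, key, val, env1 goes unused)
unrestricted ✓ (simply typable at R → R; W, C, E all held)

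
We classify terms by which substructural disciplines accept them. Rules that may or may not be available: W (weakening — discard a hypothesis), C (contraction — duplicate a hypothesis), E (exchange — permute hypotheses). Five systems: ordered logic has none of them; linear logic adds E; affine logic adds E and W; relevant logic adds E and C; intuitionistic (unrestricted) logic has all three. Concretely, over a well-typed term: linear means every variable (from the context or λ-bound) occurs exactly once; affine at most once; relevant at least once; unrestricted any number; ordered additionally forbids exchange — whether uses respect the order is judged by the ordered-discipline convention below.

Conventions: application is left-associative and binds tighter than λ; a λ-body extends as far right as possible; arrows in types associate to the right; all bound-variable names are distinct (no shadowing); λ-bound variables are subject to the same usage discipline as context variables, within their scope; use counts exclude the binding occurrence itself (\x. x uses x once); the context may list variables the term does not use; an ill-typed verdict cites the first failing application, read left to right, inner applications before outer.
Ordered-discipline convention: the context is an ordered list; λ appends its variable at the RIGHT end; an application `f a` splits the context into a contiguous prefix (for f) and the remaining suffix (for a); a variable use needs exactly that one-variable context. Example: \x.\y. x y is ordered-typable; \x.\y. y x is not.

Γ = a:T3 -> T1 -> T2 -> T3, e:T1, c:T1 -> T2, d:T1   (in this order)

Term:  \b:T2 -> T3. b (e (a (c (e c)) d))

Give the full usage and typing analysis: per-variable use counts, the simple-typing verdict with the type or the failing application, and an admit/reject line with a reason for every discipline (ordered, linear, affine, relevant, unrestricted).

variable uses: a=1, e=2, c=2, d=1, b (bound)=1
left-to-right use order: b, e, a, c, e, c, d
typing: ill-typed: applying a non-function (T1)
ordered: ✗ — a type mismatch blocks all five
linear: ✗ — the type mismatch rejects it
affine: ✗ — not simply typable
relevant: ✗ — fails simple typing
unrestricted: ✗ — a type mismatch blocks all five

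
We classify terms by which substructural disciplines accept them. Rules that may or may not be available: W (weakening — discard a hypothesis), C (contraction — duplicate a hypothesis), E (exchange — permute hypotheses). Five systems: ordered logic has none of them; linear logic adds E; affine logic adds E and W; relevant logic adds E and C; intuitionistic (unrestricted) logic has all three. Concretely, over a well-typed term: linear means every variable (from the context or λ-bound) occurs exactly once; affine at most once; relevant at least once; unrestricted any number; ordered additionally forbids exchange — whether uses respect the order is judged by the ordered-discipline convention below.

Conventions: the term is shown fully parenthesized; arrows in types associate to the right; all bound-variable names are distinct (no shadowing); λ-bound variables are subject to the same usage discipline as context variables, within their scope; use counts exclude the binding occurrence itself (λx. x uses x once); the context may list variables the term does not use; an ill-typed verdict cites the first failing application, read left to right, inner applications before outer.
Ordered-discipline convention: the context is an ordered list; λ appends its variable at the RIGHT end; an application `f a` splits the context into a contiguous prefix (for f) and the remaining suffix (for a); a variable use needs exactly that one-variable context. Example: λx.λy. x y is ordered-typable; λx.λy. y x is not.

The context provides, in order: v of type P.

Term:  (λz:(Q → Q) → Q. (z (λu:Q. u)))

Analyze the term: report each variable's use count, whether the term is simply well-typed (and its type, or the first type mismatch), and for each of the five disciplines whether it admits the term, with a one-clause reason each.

use counts: v: 0×; z [bound]: 1×; u [bound]: 1×
uses in reading order: z, u
typing: the term checks, with type ((Q → Q) → Q) → Q
ordered: ✗ — v never used (weakening)
linear: ✗ — v never used (weakening)
affine: ✓ — no duplicate uses among v, z, u
relevant: ✗ — v never used (weakening)
unrestricted: ✓ — simply typable at ((Q → Q) → Q) → Q; W, C, E all held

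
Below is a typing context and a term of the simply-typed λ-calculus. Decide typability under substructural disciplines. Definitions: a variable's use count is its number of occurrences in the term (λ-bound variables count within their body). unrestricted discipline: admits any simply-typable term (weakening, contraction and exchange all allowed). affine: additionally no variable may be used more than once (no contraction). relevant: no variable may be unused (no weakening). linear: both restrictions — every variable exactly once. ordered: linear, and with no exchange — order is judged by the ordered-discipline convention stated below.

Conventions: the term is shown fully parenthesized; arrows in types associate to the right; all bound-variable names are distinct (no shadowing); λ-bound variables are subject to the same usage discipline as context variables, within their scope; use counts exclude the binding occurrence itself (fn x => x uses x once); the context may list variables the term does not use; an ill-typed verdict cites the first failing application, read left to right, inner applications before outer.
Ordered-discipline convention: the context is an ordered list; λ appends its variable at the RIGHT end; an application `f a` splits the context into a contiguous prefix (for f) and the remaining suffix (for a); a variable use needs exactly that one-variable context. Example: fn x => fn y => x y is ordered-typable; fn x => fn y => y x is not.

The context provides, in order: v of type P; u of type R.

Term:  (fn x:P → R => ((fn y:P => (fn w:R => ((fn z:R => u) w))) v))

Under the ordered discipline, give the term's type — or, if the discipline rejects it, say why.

not well-typed under ordered — unused: x, y, z — weakening required
use counts: v=1; u=1; x [bound]=0; y [bound]=0; w [bound]=1; z [bound]=0
uses in reading order: u, w, v
typing: ✓ — (P → R) → R → R
summary: ordered ✗, linear ✗, affine ✓, relevant ✗, unrestricted ✓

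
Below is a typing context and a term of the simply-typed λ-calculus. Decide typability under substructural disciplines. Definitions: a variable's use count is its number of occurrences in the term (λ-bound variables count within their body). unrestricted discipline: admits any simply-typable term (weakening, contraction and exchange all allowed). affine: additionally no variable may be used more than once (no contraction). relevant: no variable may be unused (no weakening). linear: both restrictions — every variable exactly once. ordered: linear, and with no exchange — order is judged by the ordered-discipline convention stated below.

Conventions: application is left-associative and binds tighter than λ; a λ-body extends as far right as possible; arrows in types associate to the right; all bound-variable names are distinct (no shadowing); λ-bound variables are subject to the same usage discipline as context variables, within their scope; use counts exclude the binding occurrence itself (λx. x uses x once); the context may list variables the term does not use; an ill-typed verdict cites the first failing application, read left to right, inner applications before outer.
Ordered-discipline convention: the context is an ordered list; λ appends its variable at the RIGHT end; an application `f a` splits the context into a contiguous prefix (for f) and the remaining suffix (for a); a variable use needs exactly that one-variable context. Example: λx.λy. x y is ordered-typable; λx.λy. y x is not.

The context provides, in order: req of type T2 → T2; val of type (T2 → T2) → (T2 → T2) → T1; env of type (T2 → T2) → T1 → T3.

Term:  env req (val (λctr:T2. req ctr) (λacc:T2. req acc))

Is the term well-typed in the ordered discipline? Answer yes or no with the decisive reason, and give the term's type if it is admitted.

no — needs contraction — req ×3
variable uses: req: 3; val: 1; env: 1; ctr [bound]: 1; acc [bound]: 1
left-to-right use order: env, req, val, req, ctr, req, acc
typing: well-typed — term : T3
summary: ordered ✗ | linear ✗ | affine ✗ | relevant ✓ | unrestricted ✓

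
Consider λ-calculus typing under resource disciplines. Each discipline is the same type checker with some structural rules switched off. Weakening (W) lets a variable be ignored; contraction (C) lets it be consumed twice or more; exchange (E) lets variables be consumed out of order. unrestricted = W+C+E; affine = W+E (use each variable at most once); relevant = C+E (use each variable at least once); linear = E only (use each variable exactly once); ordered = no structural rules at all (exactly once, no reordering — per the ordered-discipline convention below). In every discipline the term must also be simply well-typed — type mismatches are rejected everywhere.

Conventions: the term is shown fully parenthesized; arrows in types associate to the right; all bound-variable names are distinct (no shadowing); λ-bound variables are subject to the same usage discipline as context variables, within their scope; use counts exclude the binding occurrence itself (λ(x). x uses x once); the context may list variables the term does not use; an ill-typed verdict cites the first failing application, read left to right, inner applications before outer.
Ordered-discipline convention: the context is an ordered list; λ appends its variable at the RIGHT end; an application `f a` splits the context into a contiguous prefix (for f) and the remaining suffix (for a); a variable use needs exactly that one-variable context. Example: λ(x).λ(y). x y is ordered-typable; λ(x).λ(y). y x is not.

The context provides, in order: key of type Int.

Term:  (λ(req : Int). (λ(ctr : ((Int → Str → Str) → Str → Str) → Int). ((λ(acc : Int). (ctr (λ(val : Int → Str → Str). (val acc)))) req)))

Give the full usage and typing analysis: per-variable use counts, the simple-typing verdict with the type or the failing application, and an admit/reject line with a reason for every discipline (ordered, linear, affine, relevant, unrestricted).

use counts: key: 0; req (λ-bound): 1; ctr (λ-bound): 1; acc (λ-bound): 1; val (λ-bound): 1
uses in reading order: ctr, val, acc, req
typing: well-typed at Int → (((Int → Str → Str) → Str → Str) → Int) → Int
ordered ✗ (needs weakening: key unused)
linear ✗ (needs weakening: key unused)
affine ✓ (key, req, ctr, acc, val: no repeats, contraction unneeded)
relevant ✗ (needs weakening: key unused)
unrestricted ✓ (simply typable at Int → (((Int → Str → Str) → Str → Str) → Int) → Int; W, C, E all held)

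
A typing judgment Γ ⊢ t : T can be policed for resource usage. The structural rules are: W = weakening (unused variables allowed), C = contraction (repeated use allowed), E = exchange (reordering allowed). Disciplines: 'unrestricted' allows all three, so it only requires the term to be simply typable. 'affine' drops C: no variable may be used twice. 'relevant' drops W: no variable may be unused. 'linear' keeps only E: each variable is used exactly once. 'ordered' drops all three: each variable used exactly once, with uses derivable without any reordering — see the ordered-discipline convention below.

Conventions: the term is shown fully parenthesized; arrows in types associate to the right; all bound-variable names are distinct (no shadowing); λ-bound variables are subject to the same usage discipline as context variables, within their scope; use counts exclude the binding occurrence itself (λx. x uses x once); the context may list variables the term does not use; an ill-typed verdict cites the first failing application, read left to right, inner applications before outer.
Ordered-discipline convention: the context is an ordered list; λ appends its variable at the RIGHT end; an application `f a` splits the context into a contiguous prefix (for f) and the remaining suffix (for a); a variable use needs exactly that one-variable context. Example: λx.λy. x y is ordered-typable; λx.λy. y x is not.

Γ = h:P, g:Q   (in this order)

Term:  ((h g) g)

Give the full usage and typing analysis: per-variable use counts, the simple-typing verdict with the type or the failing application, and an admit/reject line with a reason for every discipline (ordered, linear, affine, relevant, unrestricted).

use counts: h ×1, g ×2
order of uses: h, g, g
typing: ill-typed: non-function type P applied to an argument
ordered: ✗, the type mismatch rejects it
linear: ✗, not simply typable
affine: ✗, fails simple typing
relevant: ✗, a type mismatch blocks all five
unrestricted: ✗, the type mismatch rejects it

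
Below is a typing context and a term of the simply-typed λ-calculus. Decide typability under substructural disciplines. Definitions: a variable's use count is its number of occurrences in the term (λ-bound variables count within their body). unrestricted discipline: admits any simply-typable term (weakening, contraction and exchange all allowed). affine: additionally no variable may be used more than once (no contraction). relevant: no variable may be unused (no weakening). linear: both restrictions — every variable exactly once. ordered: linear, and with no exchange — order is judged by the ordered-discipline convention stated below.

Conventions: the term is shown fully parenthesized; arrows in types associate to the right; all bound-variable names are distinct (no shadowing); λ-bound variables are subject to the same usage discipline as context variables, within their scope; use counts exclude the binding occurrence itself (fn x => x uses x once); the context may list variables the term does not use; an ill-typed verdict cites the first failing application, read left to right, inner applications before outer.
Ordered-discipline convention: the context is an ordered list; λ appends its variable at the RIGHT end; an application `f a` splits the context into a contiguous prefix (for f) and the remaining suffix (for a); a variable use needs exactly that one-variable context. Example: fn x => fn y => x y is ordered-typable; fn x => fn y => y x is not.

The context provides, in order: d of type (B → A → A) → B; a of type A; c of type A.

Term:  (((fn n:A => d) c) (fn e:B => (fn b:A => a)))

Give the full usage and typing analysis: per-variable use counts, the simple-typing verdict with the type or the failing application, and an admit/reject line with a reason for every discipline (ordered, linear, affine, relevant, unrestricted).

variable uses: d ×1, a ×1, c ×1, n [bound] ×0, e [bound] ×0, b [bound] ×0
left-to-right use order: d, c, a
typing: ✓ — B
ordered ✗ (needs weakening: n, e, b unused)
linear ✗ (needs weakening: n, e, b unused)
affine ✓ (no duplicate uses among d, a, c, n, e, b)
relevant ✗ (needs weakening: n, e, b unused)
unrestricted ✓ (typability at B is all that's needed)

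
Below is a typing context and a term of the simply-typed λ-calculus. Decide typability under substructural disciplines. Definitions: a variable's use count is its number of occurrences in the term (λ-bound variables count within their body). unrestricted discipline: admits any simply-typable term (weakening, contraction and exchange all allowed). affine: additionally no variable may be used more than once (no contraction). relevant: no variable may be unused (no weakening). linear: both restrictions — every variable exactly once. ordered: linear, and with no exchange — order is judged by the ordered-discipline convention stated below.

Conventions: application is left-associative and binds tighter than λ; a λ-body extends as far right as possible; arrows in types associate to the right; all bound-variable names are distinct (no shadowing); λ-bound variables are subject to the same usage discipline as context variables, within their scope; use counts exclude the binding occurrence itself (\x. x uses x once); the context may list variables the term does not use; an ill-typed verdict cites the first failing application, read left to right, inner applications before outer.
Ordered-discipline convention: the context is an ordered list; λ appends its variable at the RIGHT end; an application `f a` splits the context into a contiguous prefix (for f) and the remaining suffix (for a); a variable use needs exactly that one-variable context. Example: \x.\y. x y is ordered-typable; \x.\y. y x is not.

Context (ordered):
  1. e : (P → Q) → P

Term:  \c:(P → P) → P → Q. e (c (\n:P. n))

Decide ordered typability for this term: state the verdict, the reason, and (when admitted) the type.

yes — one use each (e, c, n); ordered split holds; term : ((P → P) → P → Q) → P
usage: e=1, c [bound]=1, n [bound]=1
use order (left to right): e, c, n
typing: ✓ — ((P → P) → P → Q) → P
across the five disciplines: ordered ✓ | linear ✓ | affine ✓ | relevant ✓ | unrestricted ✓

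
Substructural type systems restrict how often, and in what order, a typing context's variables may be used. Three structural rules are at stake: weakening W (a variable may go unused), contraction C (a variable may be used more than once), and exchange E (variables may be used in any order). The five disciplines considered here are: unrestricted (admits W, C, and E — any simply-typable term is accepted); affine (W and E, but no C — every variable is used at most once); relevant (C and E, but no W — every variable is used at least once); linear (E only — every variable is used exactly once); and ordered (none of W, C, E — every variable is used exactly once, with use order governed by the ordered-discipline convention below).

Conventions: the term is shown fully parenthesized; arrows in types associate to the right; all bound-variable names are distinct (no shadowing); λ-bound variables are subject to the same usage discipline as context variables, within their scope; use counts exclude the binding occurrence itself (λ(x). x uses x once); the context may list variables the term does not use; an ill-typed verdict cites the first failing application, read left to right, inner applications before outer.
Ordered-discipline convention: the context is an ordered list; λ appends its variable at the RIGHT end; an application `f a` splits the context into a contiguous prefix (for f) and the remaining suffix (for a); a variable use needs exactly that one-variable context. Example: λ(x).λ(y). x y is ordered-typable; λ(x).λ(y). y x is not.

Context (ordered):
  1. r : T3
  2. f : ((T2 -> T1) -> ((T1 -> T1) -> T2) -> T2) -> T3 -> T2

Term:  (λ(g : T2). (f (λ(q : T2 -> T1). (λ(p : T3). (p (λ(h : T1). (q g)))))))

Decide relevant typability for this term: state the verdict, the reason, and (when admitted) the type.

no — the type mismatch rejects it
counts: r: 0; f: 1; g (bound): 1; q (bound): 1; p (bound): 1; h (bound): 0
uses in reading order: f, p, q, g
typing: ill-typed: can't apply a value of type T3
all disciplines: ordered ✗ · linear ✗ · affine ✗ · relevant ✗ · unrestricted ✗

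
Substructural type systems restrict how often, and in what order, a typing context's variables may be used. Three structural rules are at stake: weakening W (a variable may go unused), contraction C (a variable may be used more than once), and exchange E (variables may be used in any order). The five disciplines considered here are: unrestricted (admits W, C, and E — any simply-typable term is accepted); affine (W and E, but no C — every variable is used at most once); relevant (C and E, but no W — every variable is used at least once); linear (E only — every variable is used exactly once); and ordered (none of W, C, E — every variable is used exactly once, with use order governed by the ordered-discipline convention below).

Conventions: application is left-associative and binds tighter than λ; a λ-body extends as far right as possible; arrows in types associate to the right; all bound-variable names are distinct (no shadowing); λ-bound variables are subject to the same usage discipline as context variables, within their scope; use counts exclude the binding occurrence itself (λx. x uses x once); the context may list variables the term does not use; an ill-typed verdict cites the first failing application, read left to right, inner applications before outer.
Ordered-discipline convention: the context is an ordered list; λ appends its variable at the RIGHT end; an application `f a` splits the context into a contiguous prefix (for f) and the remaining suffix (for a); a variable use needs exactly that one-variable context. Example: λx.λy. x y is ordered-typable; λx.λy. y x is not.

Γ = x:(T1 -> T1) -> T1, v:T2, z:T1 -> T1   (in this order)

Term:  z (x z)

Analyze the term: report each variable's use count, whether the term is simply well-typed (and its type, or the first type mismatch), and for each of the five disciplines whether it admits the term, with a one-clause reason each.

usage: x ×1; v ×0; z ×2
use order (left to right): z, x, z
typing: the term checks, with type T1
ordered: ✗ — z ×2 used more than once (contraction); needs weakening: v unused
linear: ✗ — z ×2 used more than once (contraction); needs weakening: v unused
affine: ✗ — z ×2 used more than once (contraction)
relevant: ✗ — needs weakening: v unused
unrestricted: ✓ — simply typable at T1; W, C, E all held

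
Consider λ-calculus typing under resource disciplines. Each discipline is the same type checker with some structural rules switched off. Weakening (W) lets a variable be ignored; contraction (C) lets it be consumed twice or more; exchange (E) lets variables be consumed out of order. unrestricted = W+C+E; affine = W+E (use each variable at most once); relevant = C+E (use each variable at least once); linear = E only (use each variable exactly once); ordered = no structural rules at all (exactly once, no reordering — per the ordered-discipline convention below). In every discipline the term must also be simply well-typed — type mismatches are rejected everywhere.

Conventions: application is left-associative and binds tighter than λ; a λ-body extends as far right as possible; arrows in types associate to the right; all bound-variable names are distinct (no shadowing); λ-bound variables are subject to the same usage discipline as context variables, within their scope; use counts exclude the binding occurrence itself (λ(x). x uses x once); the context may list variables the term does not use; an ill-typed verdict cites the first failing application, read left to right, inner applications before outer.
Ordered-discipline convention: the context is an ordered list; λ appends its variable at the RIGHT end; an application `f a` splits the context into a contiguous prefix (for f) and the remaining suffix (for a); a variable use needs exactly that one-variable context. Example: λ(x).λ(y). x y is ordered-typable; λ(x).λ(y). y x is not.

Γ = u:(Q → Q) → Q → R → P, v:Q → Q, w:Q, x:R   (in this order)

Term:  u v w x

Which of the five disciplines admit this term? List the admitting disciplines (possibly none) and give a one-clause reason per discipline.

admitting disciplines: ordered, linear, affine, relevant, unrestricted
variable uses: u=1; v=1; w=1; x=1
left-to-right use order: u, v, w, x
typing: well-typed — term : P
ordered: ✓ — u, v, w, x once each; derivable with no W/C/E
linear: ✓ — exactly-once usage across u, v, w, x
affine: ✓ — u, v, w, x: no repeats, contraction unneeded
relevant: ✓ — u, v, w, x: all used, weakening unneeded
unrestricted: ✓ — well-typed at P; no restrictions here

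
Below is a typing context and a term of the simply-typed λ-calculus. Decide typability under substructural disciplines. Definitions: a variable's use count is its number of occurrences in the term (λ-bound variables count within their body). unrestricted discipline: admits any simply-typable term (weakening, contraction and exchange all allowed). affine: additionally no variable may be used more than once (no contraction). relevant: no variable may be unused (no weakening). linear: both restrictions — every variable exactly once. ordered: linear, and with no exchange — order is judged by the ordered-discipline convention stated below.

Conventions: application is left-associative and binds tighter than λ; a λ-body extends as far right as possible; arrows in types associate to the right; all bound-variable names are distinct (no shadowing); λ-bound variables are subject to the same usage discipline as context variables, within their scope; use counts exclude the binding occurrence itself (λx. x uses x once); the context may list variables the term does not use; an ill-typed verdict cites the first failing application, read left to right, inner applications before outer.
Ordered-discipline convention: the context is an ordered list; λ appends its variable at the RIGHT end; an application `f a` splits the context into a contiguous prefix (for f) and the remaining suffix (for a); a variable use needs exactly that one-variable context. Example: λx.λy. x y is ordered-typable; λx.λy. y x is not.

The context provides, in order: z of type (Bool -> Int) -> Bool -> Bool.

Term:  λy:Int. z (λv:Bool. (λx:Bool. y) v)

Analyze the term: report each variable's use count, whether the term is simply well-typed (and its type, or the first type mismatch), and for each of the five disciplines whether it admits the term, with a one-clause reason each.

variable uses: z: 1×, y (bound): 1×, v (bound): 1×, x (bound): 0×
order of uses: z, y, v
typing: ✓ — Int -> Bool -> Bool
ordered: ✗, unused: x — weakening required
linear: ✗, unused: x — weakening required
affine: ✓, at most one use each (z, y, v, x)
relevant: ✗, unused: x — weakening required
unrestricted: ✓, well-typed at Int -> Bool -> Bool; no restrictions here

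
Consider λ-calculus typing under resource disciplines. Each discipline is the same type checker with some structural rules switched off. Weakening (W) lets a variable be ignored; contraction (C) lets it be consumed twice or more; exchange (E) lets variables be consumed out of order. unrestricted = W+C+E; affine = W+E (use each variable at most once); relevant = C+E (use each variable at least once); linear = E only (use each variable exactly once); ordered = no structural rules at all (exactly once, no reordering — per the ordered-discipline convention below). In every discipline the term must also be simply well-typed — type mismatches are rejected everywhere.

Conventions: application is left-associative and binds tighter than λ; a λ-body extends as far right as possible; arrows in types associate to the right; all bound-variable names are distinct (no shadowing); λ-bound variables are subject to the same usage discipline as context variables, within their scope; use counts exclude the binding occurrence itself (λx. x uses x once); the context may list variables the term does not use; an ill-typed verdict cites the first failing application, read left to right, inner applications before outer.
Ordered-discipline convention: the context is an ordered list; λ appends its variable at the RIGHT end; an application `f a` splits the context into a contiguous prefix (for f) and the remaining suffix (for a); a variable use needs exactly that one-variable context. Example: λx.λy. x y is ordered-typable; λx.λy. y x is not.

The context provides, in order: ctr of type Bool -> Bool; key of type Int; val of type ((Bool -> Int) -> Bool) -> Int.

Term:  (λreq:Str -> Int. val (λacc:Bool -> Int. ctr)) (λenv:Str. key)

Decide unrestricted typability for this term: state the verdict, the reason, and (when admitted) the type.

no — not simply typable
variable uses: ctr ×1, key ×1, val ×1, req (λ-bound) ×0, acc (λ-bound) ×0, env (λ-bound) ×0
uses in reading order: val, ctr, key
typing: ill-typed: a function awaiting (Bool -> Int) -> Bool gets (Bool -> Int) -> Bool -> Bool
across the five disciplines: ordered ✗ · linear ✗ · affine ✗ · relevant ✗ · unrestricted ✗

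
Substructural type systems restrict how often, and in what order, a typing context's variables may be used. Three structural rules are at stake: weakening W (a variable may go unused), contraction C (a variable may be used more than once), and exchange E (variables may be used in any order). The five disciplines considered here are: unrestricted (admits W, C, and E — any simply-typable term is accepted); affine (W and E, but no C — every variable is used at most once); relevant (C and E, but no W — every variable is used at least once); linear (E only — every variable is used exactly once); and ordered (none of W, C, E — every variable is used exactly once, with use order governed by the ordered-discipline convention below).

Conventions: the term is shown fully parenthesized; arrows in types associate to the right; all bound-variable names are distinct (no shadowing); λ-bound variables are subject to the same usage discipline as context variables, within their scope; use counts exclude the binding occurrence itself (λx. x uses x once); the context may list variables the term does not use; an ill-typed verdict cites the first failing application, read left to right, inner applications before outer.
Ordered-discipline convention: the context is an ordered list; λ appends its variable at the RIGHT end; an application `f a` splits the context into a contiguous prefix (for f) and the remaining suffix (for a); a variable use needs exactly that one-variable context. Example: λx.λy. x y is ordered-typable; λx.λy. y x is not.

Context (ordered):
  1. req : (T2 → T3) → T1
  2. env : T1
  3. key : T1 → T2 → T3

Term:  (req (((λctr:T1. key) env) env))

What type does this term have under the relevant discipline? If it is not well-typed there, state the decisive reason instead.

not well-typed under relevant — unused: ctr — weakening required
variable uses: req ×1, env ×2, key ×1, ctr (λ-bound) ×0
use order (left to right): req, key, env, env
typing: the term checks, with type T1
all disciplines: ordered ✗ · linear ✗ · affine ✗ · relevant ✗ · unrestricted ✓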